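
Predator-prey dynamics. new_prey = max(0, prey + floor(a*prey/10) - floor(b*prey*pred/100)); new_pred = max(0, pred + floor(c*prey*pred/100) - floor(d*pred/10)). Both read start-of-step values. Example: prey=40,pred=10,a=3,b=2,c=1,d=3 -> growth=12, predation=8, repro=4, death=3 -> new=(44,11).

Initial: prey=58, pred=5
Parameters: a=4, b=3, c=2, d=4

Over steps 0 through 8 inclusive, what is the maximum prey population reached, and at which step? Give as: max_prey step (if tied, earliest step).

Answer: 85 2

Derivation:
Step 1: prey: 58+23-8=73; pred: 5+5-2=8
Step 2: prey: 73+29-17=85; pred: 8+11-3=16
Step 3: prey: 85+34-40=79; pred: 16+27-6=37
Step 4: prey: 79+31-87=23; pred: 37+58-14=81
Step 5: prey: 23+9-55=0; pred: 81+37-32=86
Step 6: prey: 0+0-0=0; pred: 86+0-34=52
Step 7: prey: 0+0-0=0; pred: 52+0-20=32
Step 8: prey: 0+0-0=0; pred: 32+0-12=20
Max prey = 85 at step 2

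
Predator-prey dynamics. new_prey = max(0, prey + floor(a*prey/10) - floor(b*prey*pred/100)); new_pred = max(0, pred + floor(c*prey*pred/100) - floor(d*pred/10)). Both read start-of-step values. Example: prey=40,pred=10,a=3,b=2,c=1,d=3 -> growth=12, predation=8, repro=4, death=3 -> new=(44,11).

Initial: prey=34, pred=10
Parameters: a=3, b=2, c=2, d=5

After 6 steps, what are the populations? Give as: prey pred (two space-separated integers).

Step 1: prey: 34+10-6=38; pred: 10+6-5=11
Step 2: prey: 38+11-8=41; pred: 11+8-5=14
Step 3: prey: 41+12-11=42; pred: 14+11-7=18
Step 4: prey: 42+12-15=39; pred: 18+15-9=24
Step 5: prey: 39+11-18=32; pred: 24+18-12=30
Step 6: prey: 32+9-19=22; pred: 30+19-15=34

Answer: 22 34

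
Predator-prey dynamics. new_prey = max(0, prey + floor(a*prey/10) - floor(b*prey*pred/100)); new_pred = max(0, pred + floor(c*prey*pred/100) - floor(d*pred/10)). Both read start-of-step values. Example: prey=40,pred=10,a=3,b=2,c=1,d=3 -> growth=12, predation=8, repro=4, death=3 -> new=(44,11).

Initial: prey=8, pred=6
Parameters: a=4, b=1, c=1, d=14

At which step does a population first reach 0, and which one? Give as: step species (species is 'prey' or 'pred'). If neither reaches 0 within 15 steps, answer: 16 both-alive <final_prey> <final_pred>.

Answer: 1 pred

Derivation:
Step 1: prey: 8+3-0=11; pred: 6+0-8=0
First extinction: pred at step 1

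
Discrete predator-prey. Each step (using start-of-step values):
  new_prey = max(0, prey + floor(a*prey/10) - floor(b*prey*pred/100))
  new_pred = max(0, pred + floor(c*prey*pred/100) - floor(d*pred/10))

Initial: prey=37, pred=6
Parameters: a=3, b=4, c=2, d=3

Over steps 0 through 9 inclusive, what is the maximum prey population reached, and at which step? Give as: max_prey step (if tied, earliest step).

Answer: 40 1

Derivation:
Step 1: prey: 37+11-8=40; pred: 6+4-1=9
Step 2: prey: 40+12-14=38; pred: 9+7-2=14
Step 3: prey: 38+11-21=28; pred: 14+10-4=20
Step 4: prey: 28+8-22=14; pred: 20+11-6=25
Step 5: prey: 14+4-14=4; pred: 25+7-7=25
Step 6: prey: 4+1-4=1; pred: 25+2-7=20
Step 7: prey: 1+0-0=1; pred: 20+0-6=14
Step 8: prey: 1+0-0=1; pred: 14+0-4=10
Step 9: prey: 1+0-0=1; pred: 10+0-3=7
Max prey = 40 at step 1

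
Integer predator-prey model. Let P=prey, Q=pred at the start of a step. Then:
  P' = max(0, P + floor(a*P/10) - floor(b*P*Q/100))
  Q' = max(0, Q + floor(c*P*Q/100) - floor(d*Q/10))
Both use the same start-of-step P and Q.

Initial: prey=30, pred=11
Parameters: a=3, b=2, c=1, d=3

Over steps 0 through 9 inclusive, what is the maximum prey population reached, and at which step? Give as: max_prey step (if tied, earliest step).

Answer: 46 6

Derivation:
Step 1: prey: 30+9-6=33; pred: 11+3-3=11
Step 2: prey: 33+9-7=35; pred: 11+3-3=11
Step 3: prey: 35+10-7=38; pred: 11+3-3=11
Step 4: prey: 38+11-8=41; pred: 11+4-3=12
Step 5: prey: 41+12-9=44; pred: 12+4-3=13
Step 6: prey: 44+13-11=46; pred: 13+5-3=15
Step 7: prey: 46+13-13=46; pred: 15+6-4=17
Step 8: prey: 46+13-15=44; pred: 17+7-5=19
Step 9: prey: 44+13-16=41; pred: 19+8-5=22
Max prey = 46 at step 6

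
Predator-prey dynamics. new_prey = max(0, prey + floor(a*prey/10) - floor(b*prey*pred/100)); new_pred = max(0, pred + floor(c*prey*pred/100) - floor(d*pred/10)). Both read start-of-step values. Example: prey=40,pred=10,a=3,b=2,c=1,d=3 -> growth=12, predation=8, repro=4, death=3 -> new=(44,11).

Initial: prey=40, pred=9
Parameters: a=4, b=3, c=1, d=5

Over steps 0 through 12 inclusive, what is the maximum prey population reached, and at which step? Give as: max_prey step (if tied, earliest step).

Answer: 96 7

Derivation:
Step 1: prey: 40+16-10=46; pred: 9+3-4=8
Step 2: prey: 46+18-11=53; pred: 8+3-4=7
Step 3: prey: 53+21-11=63; pred: 7+3-3=7
Step 4: prey: 63+25-13=75; pred: 7+4-3=8
Step 5: prey: 75+30-18=87; pred: 8+6-4=10
Step 6: prey: 87+34-26=95; pred: 10+8-5=13
Step 7: prey: 95+38-37=96; pred: 13+12-6=19
Step 8: prey: 96+38-54=80; pred: 19+18-9=28
Step 9: prey: 80+32-67=45; pred: 28+22-14=36
Step 10: prey: 45+18-48=15; pred: 36+16-18=34
Step 11: prey: 15+6-15=6; pred: 34+5-17=22
Step 12: prey: 6+2-3=5; pred: 22+1-11=12
Max prey = 96 at step 7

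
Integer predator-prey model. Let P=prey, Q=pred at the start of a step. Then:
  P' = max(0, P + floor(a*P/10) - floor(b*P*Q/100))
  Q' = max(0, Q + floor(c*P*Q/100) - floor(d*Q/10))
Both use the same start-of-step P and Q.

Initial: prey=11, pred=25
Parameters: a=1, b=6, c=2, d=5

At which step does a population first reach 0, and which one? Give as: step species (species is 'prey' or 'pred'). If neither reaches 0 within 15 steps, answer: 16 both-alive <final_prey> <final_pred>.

Step 1: prey: 11+1-16=0; pred: 25+5-12=18
First extinction: prey at step 1

Answer: 1 prey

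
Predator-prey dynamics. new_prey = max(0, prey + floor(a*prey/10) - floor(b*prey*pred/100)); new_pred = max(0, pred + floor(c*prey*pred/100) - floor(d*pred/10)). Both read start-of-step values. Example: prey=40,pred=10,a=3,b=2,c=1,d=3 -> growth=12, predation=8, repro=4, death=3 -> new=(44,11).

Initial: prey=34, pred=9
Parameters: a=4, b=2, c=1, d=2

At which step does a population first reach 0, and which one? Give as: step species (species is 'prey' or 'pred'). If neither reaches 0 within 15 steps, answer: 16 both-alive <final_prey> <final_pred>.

Answer: 16 both-alive 1 13

Derivation:
Step 1: prey: 34+13-6=41; pred: 9+3-1=11
Step 2: prey: 41+16-9=48; pred: 11+4-2=13
Step 3: prey: 48+19-12=55; pred: 13+6-2=17
Step 4: prey: 55+22-18=59; pred: 17+9-3=23
Step 5: prey: 59+23-27=55; pred: 23+13-4=32
Step 6: prey: 55+22-35=42; pred: 32+17-6=43
Step 7: prey: 42+16-36=22; pred: 43+18-8=53
Step 8: prey: 22+8-23=7; pred: 53+11-10=54
Step 9: prey: 7+2-7=2; pred: 54+3-10=47
Step 10: prey: 2+0-1=1; pred: 47+0-9=38
Step 11: prey: 1+0-0=1; pred: 38+0-7=31
Step 12: prey: 1+0-0=1; pred: 31+0-6=25
Step 13: prey: 1+0-0=1; pred: 25+0-5=20
Step 14: prey: 1+0-0=1; pred: 20+0-4=16
Step 15: prey: 1+0-0=1; pred: 16+0-3=13
No extinction within 15 steps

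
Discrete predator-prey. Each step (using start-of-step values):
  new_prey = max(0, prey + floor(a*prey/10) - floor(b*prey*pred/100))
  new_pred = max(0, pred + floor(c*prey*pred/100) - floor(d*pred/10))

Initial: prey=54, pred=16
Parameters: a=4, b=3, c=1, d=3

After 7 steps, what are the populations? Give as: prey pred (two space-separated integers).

Step 1: prey: 54+21-25=50; pred: 16+8-4=20
Step 2: prey: 50+20-30=40; pred: 20+10-6=24
Step 3: prey: 40+16-28=28; pred: 24+9-7=26
Step 4: prey: 28+11-21=18; pred: 26+7-7=26
Step 5: prey: 18+7-14=11; pred: 26+4-7=23
Step 6: prey: 11+4-7=8; pred: 23+2-6=19
Step 7: prey: 8+3-4=7; pred: 19+1-5=15

Answer: 7 15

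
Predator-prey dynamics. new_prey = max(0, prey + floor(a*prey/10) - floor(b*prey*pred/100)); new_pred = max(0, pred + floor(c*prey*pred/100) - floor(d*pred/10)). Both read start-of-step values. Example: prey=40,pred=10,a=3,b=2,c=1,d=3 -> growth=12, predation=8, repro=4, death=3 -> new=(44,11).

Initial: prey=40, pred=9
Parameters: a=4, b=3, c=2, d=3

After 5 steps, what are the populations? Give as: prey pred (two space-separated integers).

Step 1: prey: 40+16-10=46; pred: 9+7-2=14
Step 2: prey: 46+18-19=45; pred: 14+12-4=22
Step 3: prey: 45+18-29=34; pred: 22+19-6=35
Step 4: prey: 34+13-35=12; pred: 35+23-10=48
Step 5: prey: 12+4-17=0; pred: 48+11-14=45

Answer: 0 45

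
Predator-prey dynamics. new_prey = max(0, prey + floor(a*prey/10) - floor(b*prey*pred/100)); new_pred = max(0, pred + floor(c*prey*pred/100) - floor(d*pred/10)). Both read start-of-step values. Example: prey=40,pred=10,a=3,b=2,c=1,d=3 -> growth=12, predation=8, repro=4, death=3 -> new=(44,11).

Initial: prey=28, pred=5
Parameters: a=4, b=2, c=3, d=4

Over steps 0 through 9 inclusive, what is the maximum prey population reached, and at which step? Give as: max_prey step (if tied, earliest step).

Step 1: prey: 28+11-2=37; pred: 5+4-2=7
Step 2: prey: 37+14-5=46; pred: 7+7-2=12
Step 3: prey: 46+18-11=53; pred: 12+16-4=24
Step 4: prey: 53+21-25=49; pred: 24+38-9=53
Step 5: prey: 49+19-51=17; pred: 53+77-21=109
Step 6: prey: 17+6-37=0; pred: 109+55-43=121
Step 7: prey: 0+0-0=0; pred: 121+0-48=73
Step 8: prey: 0+0-0=0; pred: 73+0-29=44
Step 9: prey: 0+0-0=0; pred: 44+0-17=27
Max prey = 53 at step 3

Answer: 53 3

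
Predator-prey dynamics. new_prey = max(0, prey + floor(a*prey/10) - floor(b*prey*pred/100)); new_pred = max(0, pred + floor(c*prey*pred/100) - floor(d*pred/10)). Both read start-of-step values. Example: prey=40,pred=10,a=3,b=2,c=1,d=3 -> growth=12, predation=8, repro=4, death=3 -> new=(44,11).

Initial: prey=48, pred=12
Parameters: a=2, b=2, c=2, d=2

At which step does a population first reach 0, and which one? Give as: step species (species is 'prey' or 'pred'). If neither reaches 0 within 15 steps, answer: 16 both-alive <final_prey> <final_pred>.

Answer: 5 prey

Derivation:
Step 1: prey: 48+9-11=46; pred: 12+11-2=21
Step 2: prey: 46+9-19=36; pred: 21+19-4=36
Step 3: prey: 36+7-25=18; pred: 36+25-7=54
Step 4: prey: 18+3-19=2; pred: 54+19-10=63
Step 5: prey: 2+0-2=0; pred: 63+2-12=53
First extinction: prey at step 5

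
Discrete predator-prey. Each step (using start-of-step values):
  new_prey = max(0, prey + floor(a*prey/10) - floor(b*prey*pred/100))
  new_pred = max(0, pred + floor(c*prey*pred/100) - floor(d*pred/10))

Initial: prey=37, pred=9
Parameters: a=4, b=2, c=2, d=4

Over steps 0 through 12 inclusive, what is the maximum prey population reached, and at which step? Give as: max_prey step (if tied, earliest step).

Step 1: prey: 37+14-6=45; pred: 9+6-3=12
Step 2: prey: 45+18-10=53; pred: 12+10-4=18
Step 3: prey: 53+21-19=55; pred: 18+19-7=30
Step 4: prey: 55+22-33=44; pred: 30+33-12=51
Step 5: prey: 44+17-44=17; pred: 51+44-20=75
Step 6: prey: 17+6-25=0; pred: 75+25-30=70
Step 7: prey: 0+0-0=0; pred: 70+0-28=42
Step 8: prey: 0+0-0=0; pred: 42+0-16=26
Step 9: prey: 0+0-0=0; pred: 26+0-10=16
Step 10: prey: 0+0-0=0; pred: 16+0-6=10
Step 11: prey: 0+0-0=0; pred: 10+0-4=6
Step 12: prey: 0+0-0=0; pred: 6+0-2=4
Max prey = 55 at step 3

Answer: 55 3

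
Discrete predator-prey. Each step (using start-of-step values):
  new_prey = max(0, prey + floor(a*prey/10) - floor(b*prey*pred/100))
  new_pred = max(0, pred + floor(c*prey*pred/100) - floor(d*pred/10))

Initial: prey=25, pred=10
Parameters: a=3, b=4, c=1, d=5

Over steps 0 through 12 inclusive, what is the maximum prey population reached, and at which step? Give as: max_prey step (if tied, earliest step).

Answer: 166 12

Derivation:
Step 1: prey: 25+7-10=22; pred: 10+2-5=7
Step 2: prey: 22+6-6=22; pred: 7+1-3=5
Step 3: prey: 22+6-4=24; pred: 5+1-2=4
Step 4: prey: 24+7-3=28; pred: 4+0-2=2
Step 5: prey: 28+8-2=34; pred: 2+0-1=1
Step 6: prey: 34+10-1=43; pred: 1+0-0=1
Step 7: prey: 43+12-1=54; pred: 1+0-0=1
Step 8: prey: 54+16-2=68; pred: 1+0-0=1
Step 9: prey: 68+20-2=86; pred: 1+0-0=1
Step 10: prey: 86+25-3=108; pred: 1+0-0=1
Step 11: prey: 108+32-4=136; pred: 1+1-0=2
Step 12: prey: 136+40-10=166; pred: 2+2-1=3
Max prey = 166 at step 12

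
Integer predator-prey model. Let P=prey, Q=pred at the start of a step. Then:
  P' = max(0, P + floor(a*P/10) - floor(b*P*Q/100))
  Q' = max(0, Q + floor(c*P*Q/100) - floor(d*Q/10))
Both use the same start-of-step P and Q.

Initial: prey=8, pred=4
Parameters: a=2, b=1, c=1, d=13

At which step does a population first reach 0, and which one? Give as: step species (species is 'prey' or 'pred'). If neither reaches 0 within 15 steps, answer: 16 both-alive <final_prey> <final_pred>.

Answer: 1 pred

Derivation:
Step 1: prey: 8+1-0=9; pred: 4+0-5=0
First extinction: pred at step 1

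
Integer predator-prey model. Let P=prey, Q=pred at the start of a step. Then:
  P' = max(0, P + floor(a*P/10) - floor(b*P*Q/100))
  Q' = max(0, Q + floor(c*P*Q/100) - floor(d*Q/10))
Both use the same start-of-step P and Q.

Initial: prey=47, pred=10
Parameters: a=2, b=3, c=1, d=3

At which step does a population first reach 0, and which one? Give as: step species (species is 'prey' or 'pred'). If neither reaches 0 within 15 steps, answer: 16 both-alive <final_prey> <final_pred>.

Answer: 16 both-alive 17 3

Derivation:
Step 1: prey: 47+9-14=42; pred: 10+4-3=11
Step 2: prey: 42+8-13=37; pred: 11+4-3=12
Step 3: prey: 37+7-13=31; pred: 12+4-3=13
Step 4: prey: 31+6-12=25; pred: 13+4-3=14
Step 5: prey: 25+5-10=20; pred: 14+3-4=13
Step 6: prey: 20+4-7=17; pred: 13+2-3=12
Step 7: prey: 17+3-6=14; pred: 12+2-3=11
Step 8: prey: 14+2-4=12; pred: 11+1-3=9
Step 9: prey: 12+2-3=11; pred: 9+1-2=8
Step 10: prey: 11+2-2=11; pred: 8+0-2=6
Step 11: prey: 11+2-1=12; pred: 6+0-1=5
Step 12: prey: 12+2-1=13; pred: 5+0-1=4
Step 13: prey: 13+2-1=14; pred: 4+0-1=3
Step 14: prey: 14+2-1=15; pred: 3+0-0=3
Step 15: prey: 15+3-1=17; pred: 3+0-0=3
No extinction within 15 steps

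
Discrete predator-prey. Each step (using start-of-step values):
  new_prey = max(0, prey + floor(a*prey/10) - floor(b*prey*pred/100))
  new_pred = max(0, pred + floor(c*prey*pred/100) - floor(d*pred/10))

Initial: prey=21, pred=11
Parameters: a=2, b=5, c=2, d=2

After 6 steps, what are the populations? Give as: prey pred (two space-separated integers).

Step 1: prey: 21+4-11=14; pred: 11+4-2=13
Step 2: prey: 14+2-9=7; pred: 13+3-2=14
Step 3: prey: 7+1-4=4; pred: 14+1-2=13
Step 4: prey: 4+0-2=2; pred: 13+1-2=12
Step 5: prey: 2+0-1=1; pred: 12+0-2=10
Step 6: prey: 1+0-0=1; pred: 10+0-2=8

Answer: 1 8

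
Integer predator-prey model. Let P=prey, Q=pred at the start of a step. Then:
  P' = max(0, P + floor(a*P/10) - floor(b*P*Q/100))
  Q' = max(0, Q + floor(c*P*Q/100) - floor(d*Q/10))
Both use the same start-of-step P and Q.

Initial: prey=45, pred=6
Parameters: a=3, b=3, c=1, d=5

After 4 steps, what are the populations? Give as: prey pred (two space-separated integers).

Answer: 77 6

Derivation:
Step 1: prey: 45+13-8=50; pred: 6+2-3=5
Step 2: prey: 50+15-7=58; pred: 5+2-2=5
Step 3: prey: 58+17-8=67; pred: 5+2-2=5
Step 4: prey: 67+20-10=77; pred: 5+3-2=6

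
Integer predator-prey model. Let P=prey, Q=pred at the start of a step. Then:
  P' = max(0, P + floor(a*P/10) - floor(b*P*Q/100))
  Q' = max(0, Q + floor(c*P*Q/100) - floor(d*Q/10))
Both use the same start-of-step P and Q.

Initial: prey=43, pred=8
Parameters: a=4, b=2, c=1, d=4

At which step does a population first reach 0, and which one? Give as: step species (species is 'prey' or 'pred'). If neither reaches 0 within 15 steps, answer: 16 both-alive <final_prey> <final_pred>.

Step 1: prey: 43+17-6=54; pred: 8+3-3=8
Step 2: prey: 54+21-8=67; pred: 8+4-3=9
Step 3: prey: 67+26-12=81; pred: 9+6-3=12
Step 4: prey: 81+32-19=94; pred: 12+9-4=17
Step 5: prey: 94+37-31=100; pred: 17+15-6=26
Step 6: prey: 100+40-52=88; pred: 26+26-10=42
Step 7: prey: 88+35-73=50; pred: 42+36-16=62
Step 8: prey: 50+20-62=8; pred: 62+31-24=69
Step 9: prey: 8+3-11=0; pred: 69+5-27=47
First extinction: prey at step 9

Answer: 9 prey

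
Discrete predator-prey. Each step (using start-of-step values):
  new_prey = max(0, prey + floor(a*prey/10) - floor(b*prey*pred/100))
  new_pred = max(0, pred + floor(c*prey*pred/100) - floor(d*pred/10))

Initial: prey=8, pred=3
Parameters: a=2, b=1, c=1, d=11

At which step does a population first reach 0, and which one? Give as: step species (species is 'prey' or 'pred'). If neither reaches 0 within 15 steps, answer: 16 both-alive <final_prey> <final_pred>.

Answer: 1 pred

Derivation:
Step 1: prey: 8+1-0=9; pred: 3+0-3=0
First extinction: pred at step 1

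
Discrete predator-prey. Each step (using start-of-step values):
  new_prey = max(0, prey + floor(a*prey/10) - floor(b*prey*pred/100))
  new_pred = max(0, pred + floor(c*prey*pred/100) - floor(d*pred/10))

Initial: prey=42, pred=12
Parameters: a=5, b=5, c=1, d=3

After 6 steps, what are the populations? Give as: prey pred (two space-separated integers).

Step 1: prey: 42+21-25=38; pred: 12+5-3=14
Step 2: prey: 38+19-26=31; pred: 14+5-4=15
Step 3: prey: 31+15-23=23; pred: 15+4-4=15
Step 4: prey: 23+11-17=17; pred: 15+3-4=14
Step 5: prey: 17+8-11=14; pred: 14+2-4=12
Step 6: prey: 14+7-8=13; pred: 12+1-3=10

Answer: 13 10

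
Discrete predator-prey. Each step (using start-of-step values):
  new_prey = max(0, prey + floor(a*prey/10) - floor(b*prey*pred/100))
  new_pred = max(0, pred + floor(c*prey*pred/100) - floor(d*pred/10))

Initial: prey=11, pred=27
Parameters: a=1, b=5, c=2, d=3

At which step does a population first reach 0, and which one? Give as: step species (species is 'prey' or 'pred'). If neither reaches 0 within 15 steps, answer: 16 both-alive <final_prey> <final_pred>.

Step 1: prey: 11+1-14=0; pred: 27+5-8=24
First extinction: prey at step 1

Answer: 1 prey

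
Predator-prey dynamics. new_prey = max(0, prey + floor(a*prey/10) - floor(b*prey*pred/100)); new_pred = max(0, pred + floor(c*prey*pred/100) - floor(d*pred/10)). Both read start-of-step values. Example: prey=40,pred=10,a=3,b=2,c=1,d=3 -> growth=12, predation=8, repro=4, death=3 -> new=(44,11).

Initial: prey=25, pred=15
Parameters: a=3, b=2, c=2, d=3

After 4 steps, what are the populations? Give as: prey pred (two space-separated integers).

Answer: 15 28

Derivation:
Step 1: prey: 25+7-7=25; pred: 15+7-4=18
Step 2: prey: 25+7-9=23; pred: 18+9-5=22
Step 3: prey: 23+6-10=19; pred: 22+10-6=26
Step 4: prey: 19+5-9=15; pred: 26+9-7=28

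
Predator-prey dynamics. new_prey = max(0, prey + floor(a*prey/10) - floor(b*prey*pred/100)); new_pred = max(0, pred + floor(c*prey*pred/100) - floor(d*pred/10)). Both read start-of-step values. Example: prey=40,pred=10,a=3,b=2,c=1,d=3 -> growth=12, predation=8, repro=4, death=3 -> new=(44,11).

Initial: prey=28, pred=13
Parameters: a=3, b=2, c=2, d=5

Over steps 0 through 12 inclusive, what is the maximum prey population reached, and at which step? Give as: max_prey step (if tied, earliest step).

Step 1: prey: 28+8-7=29; pred: 13+7-6=14
Step 2: prey: 29+8-8=29; pred: 14+8-7=15
Step 3: prey: 29+8-8=29; pred: 15+8-7=16
Step 4: prey: 29+8-9=28; pred: 16+9-8=17
Step 5: prey: 28+8-9=27; pred: 17+9-8=18
Step 6: prey: 27+8-9=26; pred: 18+9-9=18
Step 7: prey: 26+7-9=24; pred: 18+9-9=18
Step 8: prey: 24+7-8=23; pred: 18+8-9=17
Step 9: prey: 23+6-7=22; pred: 17+7-8=16
Step 10: prey: 22+6-7=21; pred: 16+7-8=15
Step 11: prey: 21+6-6=21; pred: 15+6-7=14
Step 12: prey: 21+6-5=22; pred: 14+5-7=12
Max prey = 29 at step 1

Answer: 29 1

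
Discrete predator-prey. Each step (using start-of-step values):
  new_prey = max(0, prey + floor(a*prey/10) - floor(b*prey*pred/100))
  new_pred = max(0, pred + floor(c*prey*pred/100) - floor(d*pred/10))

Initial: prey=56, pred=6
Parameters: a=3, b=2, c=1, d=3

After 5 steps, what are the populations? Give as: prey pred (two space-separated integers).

Step 1: prey: 56+16-6=66; pred: 6+3-1=8
Step 2: prey: 66+19-10=75; pred: 8+5-2=11
Step 3: prey: 75+22-16=81; pred: 11+8-3=16
Step 4: prey: 81+24-25=80; pred: 16+12-4=24
Step 5: prey: 80+24-38=66; pred: 24+19-7=36

Answer: 66 36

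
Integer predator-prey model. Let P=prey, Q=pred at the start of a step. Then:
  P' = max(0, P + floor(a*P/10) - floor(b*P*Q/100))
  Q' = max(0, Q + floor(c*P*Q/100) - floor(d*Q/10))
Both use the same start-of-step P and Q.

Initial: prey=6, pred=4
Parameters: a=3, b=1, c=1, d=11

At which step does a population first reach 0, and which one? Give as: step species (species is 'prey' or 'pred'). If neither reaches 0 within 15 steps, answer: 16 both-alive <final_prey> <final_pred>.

Answer: 1 pred

Derivation:
Step 1: prey: 6+1-0=7; pred: 4+0-4=0
First extinction: pred at step 1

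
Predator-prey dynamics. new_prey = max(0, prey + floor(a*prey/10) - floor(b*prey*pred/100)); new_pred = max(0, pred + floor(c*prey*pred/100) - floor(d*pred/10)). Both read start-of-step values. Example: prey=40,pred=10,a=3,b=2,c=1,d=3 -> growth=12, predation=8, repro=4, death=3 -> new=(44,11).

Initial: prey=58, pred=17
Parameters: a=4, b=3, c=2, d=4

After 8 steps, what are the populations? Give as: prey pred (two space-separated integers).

Step 1: prey: 58+23-29=52; pred: 17+19-6=30
Step 2: prey: 52+20-46=26; pred: 30+31-12=49
Step 3: prey: 26+10-38=0; pred: 49+25-19=55
Step 4: prey: 0+0-0=0; pred: 55+0-22=33
Step 5: prey: 0+0-0=0; pred: 33+0-13=20
Step 6: prey: 0+0-0=0; pred: 20+0-8=12
Step 7: prey: 0+0-0=0; pred: 12+0-4=8
Step 8: prey: 0+0-0=0; pred: 8+0-3=5

Answer: 0 5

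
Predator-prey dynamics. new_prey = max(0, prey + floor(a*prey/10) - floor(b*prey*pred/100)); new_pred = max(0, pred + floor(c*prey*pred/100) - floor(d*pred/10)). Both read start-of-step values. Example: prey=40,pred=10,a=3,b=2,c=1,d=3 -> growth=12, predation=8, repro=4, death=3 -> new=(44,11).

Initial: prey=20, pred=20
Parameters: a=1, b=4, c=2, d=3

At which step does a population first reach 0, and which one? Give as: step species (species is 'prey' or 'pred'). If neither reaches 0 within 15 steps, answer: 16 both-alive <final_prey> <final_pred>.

Answer: 16 both-alive 1 3

Derivation:
Step 1: prey: 20+2-16=6; pred: 20+8-6=22
Step 2: prey: 6+0-5=1; pred: 22+2-6=18
Step 3: prey: 1+0-0=1; pred: 18+0-5=13
Step 4: prey: 1+0-0=1; pred: 13+0-3=10
Step 5: prey: 1+0-0=1; pred: 10+0-3=7
Step 6: prey: 1+0-0=1; pred: 7+0-2=5
Step 7: prey: 1+0-0=1; pred: 5+0-1=4
Step 8: prey: 1+0-0=1; pred: 4+0-1=3
Step 9: prey: 1+0-0=1; pred: 3+0-0=3
Steps 10-15: state stable at prey=1, pred=3 (no change)
No extinction within 15 steps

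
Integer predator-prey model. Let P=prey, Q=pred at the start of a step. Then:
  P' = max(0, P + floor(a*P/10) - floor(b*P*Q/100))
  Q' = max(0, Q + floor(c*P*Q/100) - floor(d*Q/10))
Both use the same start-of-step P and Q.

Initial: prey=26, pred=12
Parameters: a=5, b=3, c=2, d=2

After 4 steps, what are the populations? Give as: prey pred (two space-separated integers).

Answer: 15 41

Derivation:
Step 1: prey: 26+13-9=30; pred: 12+6-2=16
Step 2: prey: 30+15-14=31; pred: 16+9-3=22
Step 3: prey: 31+15-20=26; pred: 22+13-4=31
Step 4: prey: 26+13-24=15; pred: 31+16-6=41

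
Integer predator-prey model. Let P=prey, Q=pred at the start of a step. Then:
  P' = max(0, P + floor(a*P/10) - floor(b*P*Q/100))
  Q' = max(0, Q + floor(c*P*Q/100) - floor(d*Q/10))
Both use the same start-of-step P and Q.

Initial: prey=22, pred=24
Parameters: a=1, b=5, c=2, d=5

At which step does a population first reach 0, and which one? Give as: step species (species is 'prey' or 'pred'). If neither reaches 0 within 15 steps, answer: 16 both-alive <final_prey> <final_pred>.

Answer: 1 prey

Derivation:
Step 1: prey: 22+2-26=0; pred: 24+10-12=22
First extinction: prey at step 1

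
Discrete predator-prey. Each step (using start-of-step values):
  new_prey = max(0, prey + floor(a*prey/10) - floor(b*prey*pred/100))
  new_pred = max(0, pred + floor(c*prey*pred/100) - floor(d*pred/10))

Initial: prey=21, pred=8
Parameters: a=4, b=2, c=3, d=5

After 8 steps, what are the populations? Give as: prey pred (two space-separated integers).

Answer: 0 36

Derivation:
Step 1: prey: 21+8-3=26; pred: 8+5-4=9
Step 2: prey: 26+10-4=32; pred: 9+7-4=12
Step 3: prey: 32+12-7=37; pred: 12+11-6=17
Step 4: prey: 37+14-12=39; pred: 17+18-8=27
Step 5: prey: 39+15-21=33; pred: 27+31-13=45
Step 6: prey: 33+13-29=17; pred: 45+44-22=67
Step 7: prey: 17+6-22=1; pred: 67+34-33=68
Step 8: prey: 1+0-1=0; pred: 68+2-34=36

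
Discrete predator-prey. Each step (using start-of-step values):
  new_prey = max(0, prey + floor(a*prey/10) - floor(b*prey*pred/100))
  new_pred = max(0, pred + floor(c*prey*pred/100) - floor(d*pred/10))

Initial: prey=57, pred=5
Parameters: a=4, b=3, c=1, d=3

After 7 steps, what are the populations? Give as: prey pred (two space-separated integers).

Step 1: prey: 57+22-8=71; pred: 5+2-1=6
Step 2: prey: 71+28-12=87; pred: 6+4-1=9
Step 3: prey: 87+34-23=98; pred: 9+7-2=14
Step 4: prey: 98+39-41=96; pred: 14+13-4=23
Step 5: prey: 96+38-66=68; pred: 23+22-6=39
Step 6: prey: 68+27-79=16; pred: 39+26-11=54
Step 7: prey: 16+6-25=0; pred: 54+8-16=46

Answer: 0 46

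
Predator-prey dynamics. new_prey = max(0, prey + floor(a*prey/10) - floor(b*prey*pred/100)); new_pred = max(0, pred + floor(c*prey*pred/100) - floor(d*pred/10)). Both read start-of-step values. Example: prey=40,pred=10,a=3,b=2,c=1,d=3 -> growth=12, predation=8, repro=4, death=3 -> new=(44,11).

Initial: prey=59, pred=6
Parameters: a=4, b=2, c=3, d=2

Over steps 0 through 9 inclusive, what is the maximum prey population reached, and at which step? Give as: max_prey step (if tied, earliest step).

Step 1: prey: 59+23-7=75; pred: 6+10-1=15
Step 2: prey: 75+30-22=83; pred: 15+33-3=45
Step 3: prey: 83+33-74=42; pred: 45+112-9=148
Step 4: prey: 42+16-124=0; pred: 148+186-29=305
Step 5: prey: 0+0-0=0; pred: 305+0-61=244
Step 6: prey: 0+0-0=0; pred: 244+0-48=196
Step 7: prey: 0+0-0=0; pred: 196+0-39=157
Step 8: prey: 0+0-0=0; pred: 157+0-31=126
Step 9: prey: 0+0-0=0; pred: 126+0-25=101
Max prey = 83 at step 2

Answer: 83 2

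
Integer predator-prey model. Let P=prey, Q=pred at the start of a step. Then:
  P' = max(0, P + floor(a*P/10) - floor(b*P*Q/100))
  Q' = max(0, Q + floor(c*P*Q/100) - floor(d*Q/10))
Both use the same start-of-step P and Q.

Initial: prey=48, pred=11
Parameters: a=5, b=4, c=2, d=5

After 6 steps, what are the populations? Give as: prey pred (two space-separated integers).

Answer: 1 10

Derivation:
Step 1: prey: 48+24-21=51; pred: 11+10-5=16
Step 2: prey: 51+25-32=44; pred: 16+16-8=24
Step 3: prey: 44+22-42=24; pred: 24+21-12=33
Step 4: prey: 24+12-31=5; pred: 33+15-16=32
Step 5: prey: 5+2-6=1; pred: 32+3-16=19
Step 6: prey: 1+0-0=1; pred: 19+0-9=10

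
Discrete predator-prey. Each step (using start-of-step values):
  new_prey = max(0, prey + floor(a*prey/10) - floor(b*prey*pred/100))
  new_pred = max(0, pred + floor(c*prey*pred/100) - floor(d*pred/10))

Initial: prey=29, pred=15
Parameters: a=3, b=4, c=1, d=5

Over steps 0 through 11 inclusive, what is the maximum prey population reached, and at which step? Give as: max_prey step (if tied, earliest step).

Answer: 86 11

Derivation:
Step 1: prey: 29+8-17=20; pred: 15+4-7=12
Step 2: prey: 20+6-9=17; pred: 12+2-6=8
Step 3: prey: 17+5-5=17; pred: 8+1-4=5
Step 4: prey: 17+5-3=19; pred: 5+0-2=3
Step 5: prey: 19+5-2=22; pred: 3+0-1=2
Step 6: prey: 22+6-1=27; pred: 2+0-1=1
Step 7: prey: 27+8-1=34; pred: 1+0-0=1
Step 8: prey: 34+10-1=43; pred: 1+0-0=1
Step 9: prey: 43+12-1=54; pred: 1+0-0=1
Step 10: prey: 54+16-2=68; pred: 1+0-0=1
Step 11: prey: 68+20-2=86; pred: 1+0-0=1
Max prey = 86 at step 11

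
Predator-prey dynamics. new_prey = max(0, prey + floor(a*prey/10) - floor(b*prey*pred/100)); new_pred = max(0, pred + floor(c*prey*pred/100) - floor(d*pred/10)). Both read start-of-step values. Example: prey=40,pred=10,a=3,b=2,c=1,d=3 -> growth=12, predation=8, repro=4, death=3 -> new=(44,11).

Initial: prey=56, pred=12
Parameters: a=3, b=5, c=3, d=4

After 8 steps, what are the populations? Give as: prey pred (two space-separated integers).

Answer: 0 3

Derivation:
Step 1: prey: 56+16-33=39; pred: 12+20-4=28
Step 2: prey: 39+11-54=0; pred: 28+32-11=49
Step 3: prey: 0+0-0=0; pred: 49+0-19=30
Step 4: prey: 0+0-0=0; pred: 30+0-12=18
Step 5: prey: 0+0-0=0; pred: 18+0-7=11
Step 6: prey: 0+0-0=0; pred: 11+0-4=7
Step 7: prey: 0+0-0=0; pred: 7+0-2=5
Step 8: prey: 0+0-0=0; pred: 5+0-2=3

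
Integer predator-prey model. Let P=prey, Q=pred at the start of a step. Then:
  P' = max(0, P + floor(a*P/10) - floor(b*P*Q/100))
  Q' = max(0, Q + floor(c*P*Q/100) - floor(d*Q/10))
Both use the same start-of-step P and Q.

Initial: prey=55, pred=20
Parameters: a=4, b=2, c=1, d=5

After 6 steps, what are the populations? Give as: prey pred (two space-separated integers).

Answer: 46 21

Derivation:
Step 1: prey: 55+22-22=55; pred: 20+11-10=21
Step 2: prey: 55+22-23=54; pred: 21+11-10=22
Step 3: prey: 54+21-23=52; pred: 22+11-11=22
Step 4: prey: 52+20-22=50; pred: 22+11-11=22
Step 5: prey: 50+20-22=48; pred: 22+11-11=22
Step 6: prey: 48+19-21=46; pred: 22+10-11=21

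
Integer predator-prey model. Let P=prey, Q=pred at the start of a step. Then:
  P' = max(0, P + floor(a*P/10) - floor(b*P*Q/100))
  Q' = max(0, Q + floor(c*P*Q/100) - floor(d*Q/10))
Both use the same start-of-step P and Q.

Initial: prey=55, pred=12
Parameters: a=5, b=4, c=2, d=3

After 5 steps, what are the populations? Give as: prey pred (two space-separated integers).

Answer: 0 28

Derivation:
Step 1: prey: 55+27-26=56; pred: 12+13-3=22
Step 2: prey: 56+28-49=35; pred: 22+24-6=40
Step 3: prey: 35+17-56=0; pred: 40+28-12=56
Step 4: prey: 0+0-0=0; pred: 56+0-16=40
Step 5: prey: 0+0-0=0; pred: 40+0-12=28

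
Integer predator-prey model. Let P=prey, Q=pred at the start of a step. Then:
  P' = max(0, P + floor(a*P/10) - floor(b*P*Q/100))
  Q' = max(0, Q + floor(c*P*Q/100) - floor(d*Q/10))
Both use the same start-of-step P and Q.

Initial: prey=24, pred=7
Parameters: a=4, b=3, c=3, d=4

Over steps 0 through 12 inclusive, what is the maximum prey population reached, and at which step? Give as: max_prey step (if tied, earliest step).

Answer: 31 2

Derivation:
Step 1: prey: 24+9-5=28; pred: 7+5-2=10
Step 2: prey: 28+11-8=31; pred: 10+8-4=14
Step 3: prey: 31+12-13=30; pred: 14+13-5=22
Step 4: prey: 30+12-19=23; pred: 22+19-8=33
Step 5: prey: 23+9-22=10; pred: 33+22-13=42
Step 6: prey: 10+4-12=2; pred: 42+12-16=38
Step 7: prey: 2+0-2=0; pred: 38+2-15=25
Step 8: prey: 0+0-0=0; pred: 25+0-10=15
Step 9: prey: 0+0-0=0; pred: 15+0-6=9
Step 10: prey: 0+0-0=0; pred: 9+0-3=6
Step 11: prey: 0+0-0=0; pred: 6+0-2=4
Step 12: prey: 0+0-0=0; pred: 4+0-1=3
Max prey = 31 at step 2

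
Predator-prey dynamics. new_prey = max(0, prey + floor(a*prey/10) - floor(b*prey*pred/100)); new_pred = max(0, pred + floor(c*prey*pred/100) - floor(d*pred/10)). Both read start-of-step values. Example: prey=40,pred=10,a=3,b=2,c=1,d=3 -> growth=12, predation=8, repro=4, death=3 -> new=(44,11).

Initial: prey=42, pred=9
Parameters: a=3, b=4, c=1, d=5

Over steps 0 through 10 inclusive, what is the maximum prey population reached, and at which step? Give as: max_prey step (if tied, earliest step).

Step 1: prey: 42+12-15=39; pred: 9+3-4=8
Step 2: prey: 39+11-12=38; pred: 8+3-4=7
Step 3: prey: 38+11-10=39; pred: 7+2-3=6
Step 4: prey: 39+11-9=41; pred: 6+2-3=5
Step 5: prey: 41+12-8=45; pred: 5+2-2=5
Step 6: prey: 45+13-9=49; pred: 5+2-2=5
Step 7: prey: 49+14-9=54; pred: 5+2-2=5
Step 8: prey: 54+16-10=60; pred: 5+2-2=5
Step 9: prey: 60+18-12=66; pred: 5+3-2=6
Step 10: prey: 66+19-15=70; pred: 6+3-3=6
Max prey = 70 at step 10

Answer: 70 10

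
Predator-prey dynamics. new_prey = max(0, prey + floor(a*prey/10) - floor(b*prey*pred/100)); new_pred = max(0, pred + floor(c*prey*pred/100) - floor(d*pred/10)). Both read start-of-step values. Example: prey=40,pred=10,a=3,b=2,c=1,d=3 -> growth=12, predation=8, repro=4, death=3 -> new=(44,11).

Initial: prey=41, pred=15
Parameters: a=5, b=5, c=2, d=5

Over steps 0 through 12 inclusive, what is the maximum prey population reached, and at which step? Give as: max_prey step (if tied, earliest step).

Step 1: prey: 41+20-30=31; pred: 15+12-7=20
Step 2: prey: 31+15-31=15; pred: 20+12-10=22
Step 3: prey: 15+7-16=6; pred: 22+6-11=17
Step 4: prey: 6+3-5=4; pred: 17+2-8=11
Step 5: prey: 4+2-2=4; pred: 11+0-5=6
Step 6: prey: 4+2-1=5; pred: 6+0-3=3
Step 7: prey: 5+2-0=7; pred: 3+0-1=2
Step 8: prey: 7+3-0=10; pred: 2+0-1=1
Step 9: prey: 10+5-0=15; pred: 1+0-0=1
Step 10: prey: 15+7-0=22; pred: 1+0-0=1
Step 11: prey: 22+11-1=32; pred: 1+0-0=1
Step 12: prey: 32+16-1=47; pred: 1+0-0=1
Max prey = 47 at step 12

Answer: 47 12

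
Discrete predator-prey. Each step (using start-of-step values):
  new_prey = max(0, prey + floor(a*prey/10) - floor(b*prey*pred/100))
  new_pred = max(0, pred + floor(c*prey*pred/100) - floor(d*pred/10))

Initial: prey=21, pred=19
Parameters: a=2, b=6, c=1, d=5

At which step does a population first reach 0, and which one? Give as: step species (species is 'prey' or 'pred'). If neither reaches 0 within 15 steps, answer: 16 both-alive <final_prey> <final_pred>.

Step 1: prey: 21+4-23=2; pred: 19+3-9=13
Step 2: prey: 2+0-1=1; pred: 13+0-6=7
Step 3: prey: 1+0-0=1; pred: 7+0-3=4
Step 4: prey: 1+0-0=1; pred: 4+0-2=2
Step 5: prey: 1+0-0=1; pred: 2+0-1=1
Step 6: prey: 1+0-0=1; pred: 1+0-0=1
Steps 7-15: state stable at prey=1, pred=1 (no change)
No extinction within 15 steps

Answer: 16 both-alive 1 1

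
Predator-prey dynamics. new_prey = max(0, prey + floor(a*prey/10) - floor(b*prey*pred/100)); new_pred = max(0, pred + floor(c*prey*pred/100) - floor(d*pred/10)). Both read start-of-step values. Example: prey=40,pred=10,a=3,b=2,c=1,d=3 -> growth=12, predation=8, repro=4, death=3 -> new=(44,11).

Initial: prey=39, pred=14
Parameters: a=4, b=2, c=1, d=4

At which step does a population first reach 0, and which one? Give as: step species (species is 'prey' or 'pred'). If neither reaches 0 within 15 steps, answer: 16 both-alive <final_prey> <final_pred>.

Answer: 16 both-alive 22 8

Derivation:
Step 1: prey: 39+15-10=44; pred: 14+5-5=14
Step 2: prey: 44+17-12=49; pred: 14+6-5=15
Step 3: prey: 49+19-14=54; pred: 15+7-6=16
Step 4: prey: 54+21-17=58; pred: 16+8-6=18
Step 5: prey: 58+23-20=61; pred: 18+10-7=21
Step 6: prey: 61+24-25=60; pred: 21+12-8=25
Step 7: prey: 60+24-30=54; pred: 25+15-10=30
Step 8: prey: 54+21-32=43; pred: 30+16-12=34
Step 9: prey: 43+17-29=31; pred: 34+14-13=35
Step 10: prey: 31+12-21=22; pred: 35+10-14=31
Step 11: prey: 22+8-13=17; pred: 31+6-12=25
Step 12: prey: 17+6-8=15; pred: 25+4-10=19
Step 13: prey: 15+6-5=16; pred: 19+2-7=14
Step 14: prey: 16+6-4=18; pred: 14+2-5=11
Step 15: prey: 18+7-3=22; pred: 11+1-4=8
No extinction within 15 steps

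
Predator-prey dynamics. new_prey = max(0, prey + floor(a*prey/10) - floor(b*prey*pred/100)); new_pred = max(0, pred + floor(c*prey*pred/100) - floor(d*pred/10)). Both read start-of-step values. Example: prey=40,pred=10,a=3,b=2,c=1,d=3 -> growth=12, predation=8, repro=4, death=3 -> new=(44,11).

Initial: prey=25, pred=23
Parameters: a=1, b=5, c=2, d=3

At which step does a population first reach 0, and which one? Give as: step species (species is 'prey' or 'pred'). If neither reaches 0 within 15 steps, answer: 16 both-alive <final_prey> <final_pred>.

Answer: 1 prey

Derivation:
Step 1: prey: 25+2-28=0; pred: 23+11-6=28
First extinction: prey at step 1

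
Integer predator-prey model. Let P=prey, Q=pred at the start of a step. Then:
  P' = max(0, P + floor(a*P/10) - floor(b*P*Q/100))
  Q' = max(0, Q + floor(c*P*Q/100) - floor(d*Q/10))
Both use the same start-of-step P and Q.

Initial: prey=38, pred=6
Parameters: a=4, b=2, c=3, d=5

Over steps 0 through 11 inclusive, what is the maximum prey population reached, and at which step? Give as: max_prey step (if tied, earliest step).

Answer: 63 3

Derivation:
Step 1: prey: 38+15-4=49; pred: 6+6-3=9
Step 2: prey: 49+19-8=60; pred: 9+13-4=18
Step 3: prey: 60+24-21=63; pred: 18+32-9=41
Step 4: prey: 63+25-51=37; pred: 41+77-20=98
Step 5: prey: 37+14-72=0; pred: 98+108-49=157
Step 6: prey: 0+0-0=0; pred: 157+0-78=79
Step 7: prey: 0+0-0=0; pred: 79+0-39=40
Step 8: prey: 0+0-0=0; pred: 40+0-20=20
Step 9: prey: 0+0-0=0; pred: 20+0-10=10
Step 10: prey: 0+0-0=0; pred: 10+0-5=5
Step 11: prey: 0+0-0=0; pred: 5+0-2=3
Max prey = 63 at step 3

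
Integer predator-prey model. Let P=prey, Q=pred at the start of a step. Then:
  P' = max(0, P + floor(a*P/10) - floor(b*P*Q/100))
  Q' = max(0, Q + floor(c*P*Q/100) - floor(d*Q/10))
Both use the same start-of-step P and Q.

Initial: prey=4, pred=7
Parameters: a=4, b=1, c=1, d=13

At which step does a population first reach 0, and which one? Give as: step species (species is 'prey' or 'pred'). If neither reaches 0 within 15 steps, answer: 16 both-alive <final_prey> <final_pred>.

Step 1: prey: 4+1-0=5; pred: 7+0-9=0
First extinction: pred at step 1

Answer: 1 pred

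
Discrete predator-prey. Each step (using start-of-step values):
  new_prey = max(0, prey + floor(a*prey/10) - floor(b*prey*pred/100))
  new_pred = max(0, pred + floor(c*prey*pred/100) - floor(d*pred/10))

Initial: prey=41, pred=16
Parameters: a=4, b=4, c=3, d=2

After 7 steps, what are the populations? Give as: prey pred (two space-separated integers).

Step 1: prey: 41+16-26=31; pred: 16+19-3=32
Step 2: prey: 31+12-39=4; pred: 32+29-6=55
Step 3: prey: 4+1-8=0; pred: 55+6-11=50
Step 4: prey: 0+0-0=0; pred: 50+0-10=40
Step 5: prey: 0+0-0=0; pred: 40+0-8=32
Step 6: prey: 0+0-0=0; pred: 32+0-6=26
Step 7: prey: 0+0-0=0; pred: 26+0-5=21

Answer: 0 21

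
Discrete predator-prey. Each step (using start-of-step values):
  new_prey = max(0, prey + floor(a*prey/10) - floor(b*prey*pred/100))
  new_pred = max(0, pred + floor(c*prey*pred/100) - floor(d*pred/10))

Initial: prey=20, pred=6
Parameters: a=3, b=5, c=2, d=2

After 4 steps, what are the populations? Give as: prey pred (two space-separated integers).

Answer: 14 11

Derivation:
Step 1: prey: 20+6-6=20; pred: 6+2-1=7
Step 2: prey: 20+6-7=19; pred: 7+2-1=8
Step 3: prey: 19+5-7=17; pred: 8+3-1=10
Step 4: prey: 17+5-8=14; pred: 10+3-2=11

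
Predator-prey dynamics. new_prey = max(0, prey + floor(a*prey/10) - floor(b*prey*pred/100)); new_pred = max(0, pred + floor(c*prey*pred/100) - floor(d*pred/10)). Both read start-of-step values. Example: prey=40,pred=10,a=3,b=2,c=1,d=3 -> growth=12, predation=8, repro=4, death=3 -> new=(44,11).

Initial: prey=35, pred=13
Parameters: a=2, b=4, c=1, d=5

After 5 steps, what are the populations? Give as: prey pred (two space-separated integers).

Step 1: prey: 35+7-18=24; pred: 13+4-6=11
Step 2: prey: 24+4-10=18; pred: 11+2-5=8
Step 3: prey: 18+3-5=16; pred: 8+1-4=5
Step 4: prey: 16+3-3=16; pred: 5+0-2=3
Step 5: prey: 16+3-1=18; pred: 3+0-1=2

Answer: 18 2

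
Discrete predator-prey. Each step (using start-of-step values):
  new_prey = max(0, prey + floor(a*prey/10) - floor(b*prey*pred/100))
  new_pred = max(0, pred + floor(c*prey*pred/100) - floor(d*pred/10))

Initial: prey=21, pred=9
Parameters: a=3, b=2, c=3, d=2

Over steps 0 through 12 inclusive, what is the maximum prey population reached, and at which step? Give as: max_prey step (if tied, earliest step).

Answer: 25 2

Derivation:
Step 1: prey: 21+6-3=24; pred: 9+5-1=13
Step 2: prey: 24+7-6=25; pred: 13+9-2=20
Step 3: prey: 25+7-10=22; pred: 20+15-4=31
Step 4: prey: 22+6-13=15; pred: 31+20-6=45
Step 5: prey: 15+4-13=6; pred: 45+20-9=56
Step 6: prey: 6+1-6=1; pred: 56+10-11=55
Step 7: prey: 1+0-1=0; pred: 55+1-11=45
Step 8: prey: 0+0-0=0; pred: 45+0-9=36
Step 9: prey: 0+0-0=0; pred: 36+0-7=29
Step 10: prey: 0+0-0=0; pred: 29+0-5=24
Step 11: prey: 0+0-0=0; pred: 24+0-4=20
Step 12: prey: 0+0-0=0; pred: 20+0-4=16
Max prey = 25 at step 2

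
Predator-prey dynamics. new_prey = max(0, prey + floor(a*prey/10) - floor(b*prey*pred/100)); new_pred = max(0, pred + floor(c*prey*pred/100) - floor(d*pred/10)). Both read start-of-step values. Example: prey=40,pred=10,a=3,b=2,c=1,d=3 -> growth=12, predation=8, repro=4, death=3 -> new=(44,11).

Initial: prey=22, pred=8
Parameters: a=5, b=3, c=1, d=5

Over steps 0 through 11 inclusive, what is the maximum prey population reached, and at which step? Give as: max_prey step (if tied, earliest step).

Step 1: prey: 22+11-5=28; pred: 8+1-4=5
Step 2: prey: 28+14-4=38; pred: 5+1-2=4
Step 3: prey: 38+19-4=53; pred: 4+1-2=3
Step 4: prey: 53+26-4=75; pred: 3+1-1=3
Step 5: prey: 75+37-6=106; pred: 3+2-1=4
Step 6: prey: 106+53-12=147; pred: 4+4-2=6
Step 7: prey: 147+73-26=194; pred: 6+8-3=11
Step 8: prey: 194+97-64=227; pred: 11+21-5=27
Step 9: prey: 227+113-183=157; pred: 27+61-13=75
Step 10: prey: 157+78-353=0; pred: 75+117-37=155
Step 11: prey: 0+0-0=0; pred: 155+0-77=78
Max prey = 227 at step 8

Answer: 227 8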